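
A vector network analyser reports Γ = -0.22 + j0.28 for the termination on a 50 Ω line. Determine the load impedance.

Z_L = Z_0·(1 + Γ)/(1 − Γ) = 50·(0.78 + j0.28)/(1.22 − j0.28)

Z_L ≈ 27.9 + j17.9 Ω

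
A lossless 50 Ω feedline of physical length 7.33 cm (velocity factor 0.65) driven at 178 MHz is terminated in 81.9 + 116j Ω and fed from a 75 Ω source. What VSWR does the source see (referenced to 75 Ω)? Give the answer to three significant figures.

λ = v/f = 0.65·c / 178 MHz = 1.1 m
βl = 2π·l/λ = 2π × 0.0669 = 24.1°
tan(βl) = 0.447
Z_in = Z_0·(Z_L + jZ_0·tanβl)/(Z_0 + jZ_L·tanβl) = 183 − j121 Ω
Γ_s = (Z_in − Z_s)/(Z_in + Z_s) = (108 − j121)/(258 − j121), |Γ_s| = 0.569
VSWR = (1 + |Γ_s|)/(1 − |Γ_s|)

VSWR ≈ 3.64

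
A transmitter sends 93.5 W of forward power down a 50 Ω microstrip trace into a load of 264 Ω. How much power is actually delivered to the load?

P_delivered ≈ 50.1 W

Γ = (264 − 50)/(264 + 50) = 0.682
|Γ|² = 0.464
P_refl = |Γ|²·P_inc = 43.4 W, P_del = (1 − |Γ|²)·P_inc = 50.1 W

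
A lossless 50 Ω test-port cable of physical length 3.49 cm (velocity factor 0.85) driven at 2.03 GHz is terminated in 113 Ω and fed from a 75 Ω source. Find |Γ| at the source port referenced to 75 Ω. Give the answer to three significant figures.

λ = v/f = 0.85·c / 2.03 GHz = 0.126 m
βl = 2π·l/λ = 2π × 0.278 = 100°
tan(βl) = -5.66
Z_in = Z_0·(Z_L + jZ_0·tanβl)/(Z_0 + jZ_L·tanβl) = 22.7 + j7.06 Ω
Γ_s = (Z_in − Z_s)/(Z_in + Z_s) = (-52.3 + j7.06)/(97.7 + j7.06), |Γ_s| = 0.539

|Γ| ≈ 0.539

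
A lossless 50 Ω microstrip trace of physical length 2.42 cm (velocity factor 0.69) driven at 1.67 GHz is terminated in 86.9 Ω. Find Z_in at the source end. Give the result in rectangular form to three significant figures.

λ = v/f = 0.69·c / 1.67 GHz = 0.124 m
βl = 2π·l/λ = 2π × 0.195 = 70.3°
tan(βl) = tan(70.3°) = 2.79
Z_in = Z_0·(Z_L + jZ_0·tanβl)/(Z_0 + jZ_L·tanβl)
     = 50·(86.9 + j140)/(50 + j243)

Z_in ≈ 31.1 − j11.5 Ω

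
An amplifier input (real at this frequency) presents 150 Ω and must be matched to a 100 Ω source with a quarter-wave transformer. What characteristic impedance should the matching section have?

Z_qwt ≈ 122 Ω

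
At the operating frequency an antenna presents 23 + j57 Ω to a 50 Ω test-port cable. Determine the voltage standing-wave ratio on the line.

VSWR ≈ 5.27

Γ = (Z_L − Z_0)/(Z_L + Z_0) = (-27 + j57)/(73 + j57)
|Γ| = 63.1/92.6 = 0.681
VSWR = (1 + |Γ|)/(1 − |Γ|) = 1.68/0.319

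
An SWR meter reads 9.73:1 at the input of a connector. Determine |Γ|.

|Γ| = (S − 1)/(S + 1) = (9.73 − 1)/(9.73 + 1) = 8.73/10.7

|Γ| ≈ 0.814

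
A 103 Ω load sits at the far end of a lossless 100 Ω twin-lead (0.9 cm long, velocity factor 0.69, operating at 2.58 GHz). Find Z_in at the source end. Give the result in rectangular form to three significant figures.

λ = v/f = 0.69·c / 2.58 GHz = 0.0802 m
βl = 2π·l/λ = 2π × 0.112 = 40.4°
tan(βl) = tan(40.4°) = 0.851
Z_in = Z_0·(Z_L + jZ_0·tanβl)/(Z_0 + jZ_L·tanβl)
     = 100·(103 + j85.1)/(100 + j87.6)

Z_in ≈ 100 − j2.93 Ω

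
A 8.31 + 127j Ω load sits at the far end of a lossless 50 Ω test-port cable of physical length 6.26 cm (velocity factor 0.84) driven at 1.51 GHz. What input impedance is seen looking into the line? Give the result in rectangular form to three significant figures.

λ = v/f = 0.84·c / 1.51 GHz = 0.167 m
βl = 2π·l/λ = 2π × 0.375 = 135°
tan(βl) = tan(135°) = -0.999
Z_in = Z_0·(Z_L + jZ_0·tanβl)/(Z_0 + jZ_L·tanβl)
     = 50·(8.31 + j77.1)/(177 − j8.3)

Z_in ≈ 1.32 + j21.9 Ω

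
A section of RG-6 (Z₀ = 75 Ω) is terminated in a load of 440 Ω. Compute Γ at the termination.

Γ = 0.709

Γ = (Z_L − Z_0)/(Z_L + Z_0) = (440 − 75)/(440 + 75) = 365/515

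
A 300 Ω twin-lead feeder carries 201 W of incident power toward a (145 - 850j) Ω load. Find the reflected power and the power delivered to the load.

P_reflected ≈ 163 W; P_delivered ≈ 38 W

|Γ| = |(-155 − j850)/(445 − j850)| = 0.901
|Γ|² = 0.811
P_refl = |Γ|²·P_inc = 163 W, P_del = (1 − |Γ|²)·P_inc = 38 W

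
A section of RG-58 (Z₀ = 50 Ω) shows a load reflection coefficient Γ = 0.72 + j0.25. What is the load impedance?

Z_L ≈ 149 + j177 Ω

Z_L = Z_0·(1 + Γ)/(1 − Γ) = 50·(1.72 + j0.25)/(0.28 − j0.25)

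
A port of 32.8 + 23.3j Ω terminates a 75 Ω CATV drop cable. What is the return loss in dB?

RL ≈ 7.19 dB

Γ = (-42.2 + j23.3)/(107.8 + j23.3), |Γ| = 0.437
RL = −20·log₁₀|Γ| = −20·log₁₀(0.437)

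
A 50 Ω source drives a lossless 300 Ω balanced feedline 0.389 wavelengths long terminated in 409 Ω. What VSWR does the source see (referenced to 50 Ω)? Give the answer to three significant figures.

βl = 2π × 0.389 = 140°
tan(βl) = -0.838
Z_in = Z_0·(Z_L + jZ_0·tanβl)/(Z_0 + jZ_L·tanβl) = 302 + j93.6 Ω
Γ_s = (Z_in − Z_s)/(Z_in + Z_s) = (252 + j93.6)/(352 + j93.6), |Γ_s| = 0.738
VSWR = (1 + |Γ_s|)/(1 − |Γ_s|)

VSWR ≈ 6.64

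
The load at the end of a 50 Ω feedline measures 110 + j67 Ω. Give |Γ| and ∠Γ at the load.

Γ ≈ 0.518 ∠ 25.4°

Γ = (Z_L − Z_0)/(Z_L + Z_0) = (60 + j67)/(160 + j67)
|Γ| = 89.9/173 = 0.518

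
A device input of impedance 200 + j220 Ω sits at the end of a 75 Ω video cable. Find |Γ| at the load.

Γ = (Z_L − Z_0)/(Z_L + Z_0) = (125 + j220)/(275 + j220)
|Γ| = 253/352

|Γ| ≈ 0.718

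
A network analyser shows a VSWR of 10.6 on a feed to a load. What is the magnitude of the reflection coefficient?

|Γ| ≈ 0.828

|Γ| = (S − 1)/(S + 1) = (10.6 − 1)/(10.6 + 1) = 9.6/11.6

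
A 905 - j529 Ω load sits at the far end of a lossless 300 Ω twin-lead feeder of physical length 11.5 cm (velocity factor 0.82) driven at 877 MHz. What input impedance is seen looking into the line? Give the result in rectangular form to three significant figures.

λ = v/f = 0.82·c / 877 MHz = 0.281 m
βl = 2π·l/λ = 2π × 0.41 = 148°
tan(βl) = tan(148°) = -0.635
Z_in = Z_0·(Z_L + jZ_0·tanβl)/(Z_0 + jZ_L·tanβl)
     = 300·(905 − j719)/(-35.8 − j574)

Z_in ≈ 345 + j494 Ω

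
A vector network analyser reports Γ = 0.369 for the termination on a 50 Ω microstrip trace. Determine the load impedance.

Z_L = Z_0·(1 + Γ)/(1 − Γ) = 50·(1.37)/(0.631)

Z_L ≈ 108 Ω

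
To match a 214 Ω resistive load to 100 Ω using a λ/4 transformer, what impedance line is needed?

Z_qwt ≈ 146 Ω

Z_qwt = √(Z_0·R_L) = √(100 × 214) = √21400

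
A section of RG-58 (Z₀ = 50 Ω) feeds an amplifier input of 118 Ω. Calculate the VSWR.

Γ = (118 − 50)/(118 + 50) = 0.405
VSWR = (1 + 0.405)/(1 − 0.405)

VSWR ≈ 2.36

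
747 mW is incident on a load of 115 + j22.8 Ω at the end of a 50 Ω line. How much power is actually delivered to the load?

|Γ| = |(65 + j22.8)/(165 + j22.8)| = 0.414
|Γ|² = 0.171
P_refl = |Γ|²·P_inc = 128 mW, P_del = (1 − |Γ|²)·P_inc = 619 mW

P_delivered ≈ 619 mW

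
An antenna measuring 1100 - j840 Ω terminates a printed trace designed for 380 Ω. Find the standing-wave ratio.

Γ = (Z_L − Z_0)/(Z_L + Z_0) = (720 − j840)/(1480 − j840)
|Γ| = 1110/1700 = 0.65
VSWR = (1 + |Γ|)/(1 − |Γ|) = 1.65/0.35

VSWR ≈ 4.72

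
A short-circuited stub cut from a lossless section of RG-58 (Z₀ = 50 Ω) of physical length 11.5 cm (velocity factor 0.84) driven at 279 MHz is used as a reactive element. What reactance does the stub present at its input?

X_in ≈ 51.5 Ω (inductive)

λ = v/f = 0.84·c / 279 MHz = 0.903 m
βl = 2π·l/λ = 2π × 0.127 = 45.8°
tan(βl) = 1.03
For a short-circuited stub, Z_in = jZ_0·tan(βl)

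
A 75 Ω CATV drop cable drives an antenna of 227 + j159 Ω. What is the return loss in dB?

Γ = (152 + j159)/(302 + j159), |Γ| = 0.644
RL = −20·log₁₀|Γ| = −20·log₁₀(0.644)

RL ≈ 3.82 dB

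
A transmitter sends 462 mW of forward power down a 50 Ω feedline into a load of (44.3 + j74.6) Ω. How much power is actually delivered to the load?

|Γ| = |(-5.7 + j74.6)/(94.3 + j74.6)| = 0.622
|Γ|² = 0.387
P_refl = |Γ|²·P_inc = 179 mW, P_del = (1 − |Γ|²)·P_inc = 283 mW

P_delivered ≈ 283 mW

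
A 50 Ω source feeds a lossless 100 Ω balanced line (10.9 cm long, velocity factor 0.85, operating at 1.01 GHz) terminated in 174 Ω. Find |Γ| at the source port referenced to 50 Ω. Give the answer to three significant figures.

λ = v/f = 0.85·c / 1.01 GHz = 0.252 m
βl = 2π·l/λ = 2π × 0.432 = 155°
tan(βl) = -0.457
Z_in = Z_0·(Z_L + jZ_0·tanβl)/(Z_0 + jZ_L·tanβl) = 129 + j56.8 Ω
Γ_s = (Z_in − Z_s)/(Z_in + Z_s) = (78.8 + j56.8)/(179 + j56.8), |Γ_s| = 0.518

|Γ| ≈ 0.518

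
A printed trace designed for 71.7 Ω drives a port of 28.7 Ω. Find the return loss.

RL ≈ 7.37 dB

Γ = (28.7 − 71.7)/(28.7 + 71.7) = -0.428
RL = −20·log₁₀|Γ| = −20·log₁₀(0.428)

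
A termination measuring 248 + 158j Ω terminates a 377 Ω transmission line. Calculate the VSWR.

VSWR ≈ 1.93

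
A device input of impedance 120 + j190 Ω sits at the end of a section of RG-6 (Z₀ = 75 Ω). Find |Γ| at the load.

Γ = (Z_L − Z_0)/(Z_L + Z_0) = (45 + j190)/(195 + j190)
|Γ| = 195/272

|Γ| ≈ 0.717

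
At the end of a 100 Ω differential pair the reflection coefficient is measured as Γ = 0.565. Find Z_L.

Z_L ≈ 360 Ω

Z_L = Z_0·(1 + Γ)/(1 − Γ) = 100·(1.56)/(0.435)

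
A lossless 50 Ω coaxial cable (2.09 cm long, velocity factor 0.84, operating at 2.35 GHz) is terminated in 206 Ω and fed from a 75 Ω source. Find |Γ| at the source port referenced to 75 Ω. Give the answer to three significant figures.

|Γ| ≈ 0.706

λ = v/f = 0.84·c / 2.35 GHz = 0.107 m
βl = 2π·l/λ = 2π × 0.195 = 70.2°
tan(βl) = 2.77
Z_in = Z_0·(Z_L + jZ_0·tanβl)/(Z_0 + jZ_L·tanβl) = 13.6 − j16.8 Ω
Γ_s = (Z_in − Z_s)/(Z_in + Z_s) = (-61.4 − j16.8)/(88.6 − j16.8), |Γ_s| = 0.706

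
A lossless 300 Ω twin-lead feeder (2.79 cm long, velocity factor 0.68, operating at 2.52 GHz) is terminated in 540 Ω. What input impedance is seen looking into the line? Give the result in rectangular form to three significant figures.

λ = v/f = 0.68·c / 2.52 GHz = 0.081 m
βl = 2π·l/λ = 2π × 0.345 = 124°
tan(βl) = tan(124°) = -1.48
Z_in = Z_0·(Z_L + jZ_0·tanβl)/(Z_0 + jZ_L·tanβl)
     = 300·(540 − j444)/(300 − j798)

Z_in ≈ 213 + j123 Ω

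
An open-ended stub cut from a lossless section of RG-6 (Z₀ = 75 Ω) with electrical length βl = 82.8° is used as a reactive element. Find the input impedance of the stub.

Z_in ≈ −j9.47 Ω

tan(βl) = 7.92
For an open-ended stub, Z_in = −jZ_0·cot(βl) = −jZ_0/tan(βl)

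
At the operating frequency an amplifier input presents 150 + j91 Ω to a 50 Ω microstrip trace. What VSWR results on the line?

Γ = (Z_L − Z_0)/(Z_L + Z_0) = (100 + j91)/(200 + j91)
|Γ| = 135/220 = 0.615
VSWR = (1 + |Γ|)/(1 − |Γ|) = 1.62/0.385

VSWR ≈ 4.2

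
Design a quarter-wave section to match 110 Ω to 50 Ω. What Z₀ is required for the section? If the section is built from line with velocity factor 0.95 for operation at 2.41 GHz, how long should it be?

Z_qwt ≈ 74.2 Ω; length ≈ 2.96 cm

Z_qwt = √(Z_0·R_L) = √(50 × 110) = √5500
λ = 0.95·c/f = 0.118 m, so l = λ/4 = 0.0296 m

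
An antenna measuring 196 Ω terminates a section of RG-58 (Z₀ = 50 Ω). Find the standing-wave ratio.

VSWR ≈ 3.92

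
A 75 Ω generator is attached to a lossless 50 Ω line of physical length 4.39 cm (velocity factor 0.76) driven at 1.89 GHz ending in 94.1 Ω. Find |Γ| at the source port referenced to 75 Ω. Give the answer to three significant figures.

λ = v/f = 0.76·c / 1.89 GHz = 0.121 m
βl = 2π·l/λ = 2π × 0.364 = 131°
tan(βl) = -1.15
Z_in = Z_0·(Z_L + jZ_0·tanβl)/(Z_0 + jZ_L·tanβl) = 38.4 + j25.7 Ω
Γ_s = (Z_in − Z_s)/(Z_in + Z_s) = (-36.6 + j25.7)/(113 + j25.7), |Γ_s| = 0.384

|Γ| ≈ 0.384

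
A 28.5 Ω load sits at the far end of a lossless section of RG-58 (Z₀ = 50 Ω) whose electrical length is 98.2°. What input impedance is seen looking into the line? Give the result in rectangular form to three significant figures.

tan(βl) = tan(98.2°) = -6.94
Z_in = Z_0·(Z_L + jZ_0·tanβl)/(Z_0 + jZ_L·tanβl)
     = 50·(28.5 − j347)/(50 − j198)

Z_in ≈ 84.2 − j14.1 Ω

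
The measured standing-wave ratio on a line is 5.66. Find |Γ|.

|Γ| = (S − 1)/(S + 1) = (5.66 − 1)/(5.66 + 1) = 4.66/6.66

|Γ| ≈ 0.7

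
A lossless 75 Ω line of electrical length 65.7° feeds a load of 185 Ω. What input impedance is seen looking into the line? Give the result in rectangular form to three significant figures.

tan(βl) = tan(65.7°) = 2.21
Z_in = Z_0·(Z_L + jZ_0·tanβl)/(Z_0 + jZ_L·tanβl)
     = 75·(185 + j166)/(75 + j410)

Z_in ≈ 35.4 − j27.4 Ω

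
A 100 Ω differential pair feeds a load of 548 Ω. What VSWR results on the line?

VSWR ≈ 5.48

Γ = (548 − 100)/(548 + 100) = 0.691
VSWR = (1 + 0.691)/(1 − 0.691)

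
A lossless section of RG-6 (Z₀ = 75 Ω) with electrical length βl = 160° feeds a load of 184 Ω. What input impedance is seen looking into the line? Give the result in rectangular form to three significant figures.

tan(βl) = tan(160°) = -0.364
Z_in = Z_0·(Z_L + jZ_0·tanβl)/(Z_0 + jZ_L·tanβl)
     = 75·(184 − j27.3)/(75 − j67)

Z_in ≈ 116 + j76.2 Ω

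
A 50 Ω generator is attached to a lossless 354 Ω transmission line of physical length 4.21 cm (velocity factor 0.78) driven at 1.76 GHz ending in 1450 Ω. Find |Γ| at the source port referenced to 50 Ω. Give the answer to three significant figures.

λ = v/f = 0.78·c / 1.76 GHz = 0.133 m
βl = 2π·l/λ = 2π × 0.317 = 114°
tan(βl) = -2.25
Z_in = Z_0·(Z_L + jZ_0·tanβl)/(Z_0 + jZ_L·tanβl) = 102 + j146 Ω
Γ_s = (Z_in − Z_s)/(Z_in + Z_s) = (52.3 + j146)/(152 + j146), |Γ_s| = 0.736

|Γ| ≈ 0.736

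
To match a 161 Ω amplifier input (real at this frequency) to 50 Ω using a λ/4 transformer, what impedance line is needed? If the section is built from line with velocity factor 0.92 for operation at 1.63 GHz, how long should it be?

Z_qwt = √(Z_0·R_L) = √(50 × 161) = √8050
λ = 0.92·c/f = 0.169 m, so l = λ/4 = 0.0423 m

Z_qwt ≈ 89.7 Ω; length ≈ 4.23 cm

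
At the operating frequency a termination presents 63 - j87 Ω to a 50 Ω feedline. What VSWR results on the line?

VSWR ≈ 4.22

Γ = (Z_L − Z_0)/(Z_L + Z_0) = (13 − j87)/(113 − j87)
|Γ| = 88/143 = 0.617
VSWR = (1 + |Γ|)/(1 − |Γ|) = 1.62/0.383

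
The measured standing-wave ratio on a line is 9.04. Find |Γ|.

|Γ| = (S − 1)/(S + 1) = (9.04 − 1)/(9.04 + 1) = 8.04/10

|Γ| ≈ 0.801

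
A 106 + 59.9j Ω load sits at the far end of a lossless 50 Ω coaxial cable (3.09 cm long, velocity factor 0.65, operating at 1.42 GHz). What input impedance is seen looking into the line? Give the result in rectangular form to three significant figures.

Z_in ≈ 19.5 − j17.5 Ω

λ = v/f = 0.65·c / 1.42 GHz = 0.137 m
βl = 2π·l/λ = 2π × 0.225 = 81°
tan(βl) = tan(81°) = 6.32
Z_in = Z_0·(Z_L + jZ_0·tanβl)/(Z_0 + jZ_L·tanβl)
     = 50·(106 + j376)/(-328 + j670)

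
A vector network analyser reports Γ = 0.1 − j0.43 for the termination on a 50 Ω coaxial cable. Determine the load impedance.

Z_L = Z_0·(1 + Γ)/(1 − Γ) = 50·(1.1 − j0.43)/(0.9 + j0.43)

Z_L ≈ 40.5 − j43.2 Ω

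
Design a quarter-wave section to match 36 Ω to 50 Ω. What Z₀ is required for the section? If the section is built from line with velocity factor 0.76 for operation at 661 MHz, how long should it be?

Z_qwt = √(Z_0·R_L) = √(50 × 36) = √1800
λ = 0.76·c/f = 0.345 m, so l = λ/4 = 0.0862 m

Z_qwt ≈ 42.4 Ω; length ≈ 8.62 cm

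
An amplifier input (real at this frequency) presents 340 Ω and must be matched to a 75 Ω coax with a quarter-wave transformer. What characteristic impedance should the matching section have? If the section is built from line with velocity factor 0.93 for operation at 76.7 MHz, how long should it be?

Z_qwt = √(Z_0·R_L) = √(75 × 340) = √25500
λ = 0.93·c/f = 3.64 m, so l = λ/4 = 0.909 m

Z_qwt ≈ 160 Ω; length ≈ 90.9 cm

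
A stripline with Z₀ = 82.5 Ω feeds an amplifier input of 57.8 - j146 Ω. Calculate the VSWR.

VSWR ≈ 6.44

Γ = (Z_L − Z_0)/(Z_L + Z_0) = (-24.7 − j146)/(140.3 − j146)
|Γ| = 148/202 = 0.731
VSWR = (1 + |Γ|)/(1 − |Γ|) = 1.73/0.269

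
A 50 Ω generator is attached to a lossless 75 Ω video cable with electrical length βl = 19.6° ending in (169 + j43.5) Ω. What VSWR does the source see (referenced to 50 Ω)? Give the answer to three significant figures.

VSWR ≈ 3.57

tan(βl) = 0.356
Z_in = Z_0·(Z_L + jZ_0·tanβl)/(Z_0 + jZ_L·tanβl) = 150 − j62.7 Ω
Γ_s = (Z_in − Z_s)/(Z_in + Z_s) = (99.5 − j62.7)/(200 − j62.7), |Γ_s| = 0.563
VSWR = (1 + |Γ_s|)/(1 − |Γ_s|)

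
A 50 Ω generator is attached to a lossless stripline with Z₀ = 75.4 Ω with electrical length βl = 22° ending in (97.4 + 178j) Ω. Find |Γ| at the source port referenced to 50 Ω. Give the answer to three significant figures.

tan(βl) = 0.404
Z_in = Z_0·(Z_L + jZ_0·tanβl)/(Z_0 + jZ_L·tanβl) = 413 − j150 Ω
Γ_s = (Z_in − Z_s)/(Z_in + Z_s) = (363 − j150)/(463 − j150), |Γ_s| = 0.807

|Γ| ≈ 0.807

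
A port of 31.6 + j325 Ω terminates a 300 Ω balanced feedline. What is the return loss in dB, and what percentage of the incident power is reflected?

Γ = (-268.4 + j325)/(331.6 + j325), |Γ| = 0.908
RL = −20·log₁₀(0.908) = 0.84 dB
P_refl/P_inc = |Γ|² = 0.824

RL ≈ 0.84 dB; 82.4% of incident power reflected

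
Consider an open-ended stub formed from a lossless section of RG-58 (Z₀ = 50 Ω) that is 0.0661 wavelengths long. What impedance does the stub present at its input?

Z_in ≈ −j113 Ω

βl = 2π × 0.0661 = 23.8°
tan(βl) = 0.441
For an open-ended stub, Z_in = −jZ_0·cot(βl) = −jZ_0/tan(βl)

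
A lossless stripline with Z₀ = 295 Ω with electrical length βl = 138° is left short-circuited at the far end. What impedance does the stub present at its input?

Z_in ≈ −j266 Ω

tan(βl) = -0.9
For a short-circuited stub, Z_in = jZ_0·tan(βl)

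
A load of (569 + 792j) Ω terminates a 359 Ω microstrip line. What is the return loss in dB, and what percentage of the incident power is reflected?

RL ≈ 3.46 dB; 45.1% of incident power reflected

Γ = (210 + j792)/(928 + j792), |Γ| = 0.672
RL = −20·log₁₀(0.672) = 3.46 dB
P_refl/P_inc = |Γ|² = 0.451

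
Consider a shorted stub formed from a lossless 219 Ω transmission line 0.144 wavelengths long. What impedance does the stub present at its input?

Z_in ≈ +j279 Ω

βl = 2π × 0.144 = 51.8°
tan(βl) = 1.27
For a shorted stub, Z_in = jZ_0·tan(βl)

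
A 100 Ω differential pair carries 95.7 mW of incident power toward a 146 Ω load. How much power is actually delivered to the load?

Γ = (146 − 100)/(146 + 100) = 0.187
|Γ|² = 0.035
P_refl = |Γ|²·P_inc = 3.35 mW, P_del = (1 − |Γ|²)·P_inc = 92.4 mW

P_delivered ≈ 92.4 mW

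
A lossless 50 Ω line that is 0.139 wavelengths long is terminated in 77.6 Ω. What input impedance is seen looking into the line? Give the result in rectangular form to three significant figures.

Z_in ≈ 42.5 − j19 Ω

βl = 2π × 0.139 = 50°
tan(βl) = tan(50°) = 1.19
Z_in = Z_0·(Z_L + jZ_0·tanβl)/(Z_0 + jZ_L·tanβl)
     = 50·(77.6 + j59.7)/(50 + j92.6)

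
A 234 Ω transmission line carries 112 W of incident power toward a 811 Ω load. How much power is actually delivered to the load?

Γ = (811 − 234)/(811 + 234) = 0.552
|Γ|² = 0.305
P_refl = |Γ|²·P_inc = 34.1 W, P_del = (1 − |Γ|²)·P_inc = 77.9 W

P_delivered ≈ 77.9 W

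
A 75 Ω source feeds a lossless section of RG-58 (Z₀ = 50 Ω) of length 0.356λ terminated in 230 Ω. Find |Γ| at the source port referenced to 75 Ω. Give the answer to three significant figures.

|Γ| ≈ 0.691

βl = 2π × 0.356 = 128°
tan(βl) = -1.27
Z_in = Z_0·(Z_L + jZ_0·tanβl)/(Z_0 + jZ_L·tanβl) = 17.1 + j36.4 Ω
Γ_s = (Z_in − Z_s)/(Z_in + Z_s) = (-57.9 + j36.4)/(92.1 + j36.4), |Γ_s| = 0.691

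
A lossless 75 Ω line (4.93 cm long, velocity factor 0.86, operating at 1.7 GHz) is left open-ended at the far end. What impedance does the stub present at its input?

λ = v/f = 0.86·c / 1.7 GHz = 0.152 m
βl = 2π·l/λ = 2π × 0.325 = 117°
tan(βl) = -1.97
For an open-ended stub, Z_in = −jZ_0·cot(βl) = −jZ_0/tan(βl)

Z_in ≈ +j38.1 Ω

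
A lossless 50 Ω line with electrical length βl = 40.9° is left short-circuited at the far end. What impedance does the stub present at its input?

Z_in ≈ +j43.3 Ω

tan(βl) = 0.866
For a short-circuited stub, Z_in = jZ_0·tan(βl)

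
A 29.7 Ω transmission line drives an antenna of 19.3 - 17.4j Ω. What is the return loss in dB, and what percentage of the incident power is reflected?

Γ = (-10.4 − j17.4)/(49 − j17.4), |Γ| = 0.39
RL = −20·log₁₀(0.39) = 8.18 dB
P_refl/P_inc = |Γ|² = 0.152

RL ≈ 8.18 dB; 15.2% of incident power reflected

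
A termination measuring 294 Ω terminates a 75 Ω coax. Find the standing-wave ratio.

VSWR ≈ 3.92

For a purely resistive load, VSWR = R_L/Z_0 or Z_0/R_L (whichever > 1) = 294/75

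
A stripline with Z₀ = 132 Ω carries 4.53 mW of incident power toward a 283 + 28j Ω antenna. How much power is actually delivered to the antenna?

P_delivered ≈ 3.91 mW

|Γ| = |(151 + j28)/(415 + j28)| = 0.369
|Γ|² = 0.136
P_refl = |Γ|²·P_inc = 0.618 mW, P_del = (1 − |Γ|²)·P_inc = 3.91 mW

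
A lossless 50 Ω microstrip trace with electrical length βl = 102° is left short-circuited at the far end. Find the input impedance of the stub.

Z_in ≈ −j235 Ω

tan(βl) = -4.7
For a short-circuited stub, Z_in = jZ_0·tan(βl)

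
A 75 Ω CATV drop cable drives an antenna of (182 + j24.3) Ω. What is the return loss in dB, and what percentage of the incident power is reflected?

Γ = (107 + j24.3)/(257 + j24.3), |Γ| = 0.425
RL = −20·log₁₀(0.425) = 7.43 dB
P_refl/P_inc = |Γ|² = 0.181

RL ≈ 7.43 dB; 18.1% of incident power reflected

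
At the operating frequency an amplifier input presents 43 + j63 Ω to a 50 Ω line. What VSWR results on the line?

VSWR ≈ 3.59

Γ = (Z_L − Z_0)/(Z_L + Z_0) = (-7 + j63)/(93 + j63)
|Γ| = 63.4/112 = 0.564
VSWR = (1 + |Γ|)/(1 − |Γ|) = 1.56/0.436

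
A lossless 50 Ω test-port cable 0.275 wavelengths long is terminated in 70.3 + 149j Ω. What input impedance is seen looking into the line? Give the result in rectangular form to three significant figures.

Z_in ≈ 6.09 − j5.68 Ω

βl = 2π × 0.275 = 99°
tan(βl) = tan(99°) = -6.31
Z_in = Z_0·(Z_L + jZ_0·tanβl)/(Z_0 + jZ_L·tanβl)
     = 50·(70.3 − j167)/(991 − j444)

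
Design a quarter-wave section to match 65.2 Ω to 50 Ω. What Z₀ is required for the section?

Z_qwt = √(Z_0·R_L) = √(50 × 65.2) = √3260

Z_qwt ≈ 57.1 Ω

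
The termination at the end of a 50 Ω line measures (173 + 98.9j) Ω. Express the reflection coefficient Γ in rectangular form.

Γ ≈ 0.625 + j0.166

Γ = (Z_L − Z_0)/(Z_L + Z_0) = (123 + j98.9)/(223 + j98.9)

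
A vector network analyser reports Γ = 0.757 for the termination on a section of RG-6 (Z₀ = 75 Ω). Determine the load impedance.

Z_L = Z_0·(1 + Γ)/(1 − Γ) = 75·(1.76)/(0.243)

Z_L ≈ 542 Ω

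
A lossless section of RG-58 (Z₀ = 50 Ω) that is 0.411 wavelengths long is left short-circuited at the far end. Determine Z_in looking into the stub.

Z_in ≈ −j31.3 Ω

βl = 2π × 0.411 = 148°
tan(βl) = -0.626
For a short-circuited stub, Z_in = jZ_0·tan(βl)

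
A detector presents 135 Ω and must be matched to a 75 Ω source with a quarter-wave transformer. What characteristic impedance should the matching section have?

Z_qwt ≈ 101 Ω

Z_qwt = √(Z_0·R_L) = √(75 × 135) = √10120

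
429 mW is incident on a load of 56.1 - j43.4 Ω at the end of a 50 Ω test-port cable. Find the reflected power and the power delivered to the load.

|Γ| = |(6.1 − j43.4)/(106.1 − j43.4)| = 0.382
|Γ|² = 0.146
P_refl = |Γ|²·P_inc = 62.7 mW, P_del = (1 − |Γ|²)·P_inc = 366 mW

P_reflected ≈ 62.7 mW; P_delivered ≈ 366 mW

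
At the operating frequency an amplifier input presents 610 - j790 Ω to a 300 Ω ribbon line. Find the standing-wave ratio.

Γ = (Z_L − Z_0)/(Z_L + Z_0) = (310 − j790)/(910 − j790)
|Γ| = 849/1210 = 0.704
VSWR = (1 + |Γ|)/(1 − |Γ|) = 1.7/0.296

VSWR ≈ 5.76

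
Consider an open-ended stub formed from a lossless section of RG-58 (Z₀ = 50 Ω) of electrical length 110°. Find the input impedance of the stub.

Z_in ≈ +j18.2 Ω

tan(βl) = -2.75
For an open-ended stub, Z_in = −jZ_0·cot(βl) = −jZ_0/tan(βl)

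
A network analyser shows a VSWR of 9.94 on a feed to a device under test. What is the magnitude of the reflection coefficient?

|Γ| ≈ 0.817

|Γ| = (S − 1)/(S + 1) = (9.94 − 1)/(9.94 + 1) = 8.94/10.9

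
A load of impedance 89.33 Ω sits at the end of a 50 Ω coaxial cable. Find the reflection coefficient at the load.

Γ = (Z_L − Z_0)/(Z_L + Z_0) = (89.33 − 50)/(89.33 + 50) = 39.33/139.3

Γ = 0.282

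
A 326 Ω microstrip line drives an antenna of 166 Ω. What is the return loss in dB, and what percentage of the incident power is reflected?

Γ = (166 − 326)/(166 + 326) = -0.325
RL = −20·log₁₀(0.325) = 9.76 dB
P_refl/P_inc = |Γ|² = 0.106

RL ≈ 9.76 dB; 10.6% of incident power reflected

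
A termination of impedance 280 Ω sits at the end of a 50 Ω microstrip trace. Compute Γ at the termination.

Γ = (Z_L − Z_0)/(Z_L + Z_0) = (280 − 50)/(280 + 50) = 230/330

Γ = 0.697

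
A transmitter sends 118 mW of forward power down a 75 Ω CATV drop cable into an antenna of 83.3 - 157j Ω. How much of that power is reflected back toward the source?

|Γ| = |(8.3 − j157)/(158.3 − j157)| = 0.705
|Γ|² = 0.497
P_refl = |Γ|²·P_inc = 58.7 mW, P_del = (1 − |Γ|²)·P_inc = 59.3 mW

P_reflected ≈ 58.7 mW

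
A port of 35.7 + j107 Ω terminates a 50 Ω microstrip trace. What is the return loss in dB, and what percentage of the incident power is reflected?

Γ = (-14.3 + j107)/(85.7 + j107), |Γ| = 0.787
RL = −20·log₁₀(0.787) = 2.08 dB
P_refl/P_inc = |Γ|² = 0.62

RL ≈ 2.08 dB; 62% of incident power reflected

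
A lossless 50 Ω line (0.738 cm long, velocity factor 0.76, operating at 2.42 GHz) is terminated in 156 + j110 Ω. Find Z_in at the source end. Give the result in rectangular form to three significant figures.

Z_in ≈ 71 − j101 Ω

λ = v/f = 0.76·c / 2.42 GHz = 0.0942 m
βl = 2π·l/λ = 2π × 0.0783 = 28.2°
tan(βl) = tan(28.2°) = 0.536
Z_in = Z_0·(Z_L + jZ_0·tanβl)/(Z_0 + jZ_L·tanβl)
     = 50·(156 + j137)/(-8.98 + j83.6)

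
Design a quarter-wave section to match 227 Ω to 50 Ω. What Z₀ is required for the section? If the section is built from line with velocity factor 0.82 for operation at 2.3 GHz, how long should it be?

Z_qwt ≈ 107 Ω; length ≈ 2.67 cm

Z_qwt = √(Z_0·R_L) = √(50 × 227) = √11350
λ = 0.82·c/f = 0.107 m, so l = λ/4 = 0.0267 m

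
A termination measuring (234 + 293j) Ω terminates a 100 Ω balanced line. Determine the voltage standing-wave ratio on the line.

Γ = (Z_L − Z_0)/(Z_L + Z_0) = (134 + j293)/(334 + j293)
|Γ| = 322/444 = 0.725
VSWR = (1 + |Γ|)/(1 − |Γ|) = 1.73/0.275

VSWR ≈ 6.28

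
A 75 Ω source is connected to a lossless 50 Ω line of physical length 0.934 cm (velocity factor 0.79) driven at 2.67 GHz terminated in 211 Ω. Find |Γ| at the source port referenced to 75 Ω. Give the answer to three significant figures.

|Γ| ≈ 0.614

λ = v/f = 0.79·c / 2.67 GHz = 0.0888 m
βl = 2π·l/λ = 2π × 0.105 = 37.9°
tan(βl) = 0.778
Z_in = Z_0·(Z_L + jZ_0·tanβl)/(Z_0 + jZ_L·tanβl) = 28.8 − j55.5 Ω
Γ_s = (Z_in − Z_s)/(Z_in + Z_s) = (-46.2 − j55.5)/(104 − j55.5), |Γ_s| = 0.614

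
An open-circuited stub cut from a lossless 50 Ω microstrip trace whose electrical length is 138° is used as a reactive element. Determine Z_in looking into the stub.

tan(βl) = -0.9
For an open-circuited stub, Z_in = −jZ_0·cot(βl) = −jZ_0/tan(βl)

Z_in ≈ +j55.5 Ω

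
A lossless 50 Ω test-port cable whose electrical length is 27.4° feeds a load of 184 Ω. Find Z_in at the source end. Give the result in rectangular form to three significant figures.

tan(βl) = tan(27.4°) = 0.518
Z_in = Z_0·(Z_L + jZ_0·tanβl)/(Z_0 + jZ_L·tanβl)
     = 50·(184 + j25.9)/(50 + j95.4)

Z_in ≈ 50.3 − j70.1 Ω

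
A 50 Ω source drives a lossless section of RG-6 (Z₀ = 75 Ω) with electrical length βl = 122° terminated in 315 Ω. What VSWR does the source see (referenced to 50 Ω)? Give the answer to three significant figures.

VSWR ≈ 3.82

tan(βl) = -1.6
Z_in = Z_0·(Z_L + jZ_0·tanβl)/(Z_0 + jZ_L·tanβl) = 24.3 + j43.3 Ω
Γ_s = (Z_in − Z_s)/(Z_in + Z_s) = (-25.7 + j43.3)/(74.3 + j43.3), |Γ_s| = 0.585
VSWR = (1 + |Γ_s|)/(1 − |Γ_s|)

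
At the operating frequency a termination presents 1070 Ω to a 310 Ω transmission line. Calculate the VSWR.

Γ = (1070 − 310)/(1070 + 310) = 0.551
VSWR = (1 + 0.551)/(1 − 0.551)

VSWR ≈ 3.45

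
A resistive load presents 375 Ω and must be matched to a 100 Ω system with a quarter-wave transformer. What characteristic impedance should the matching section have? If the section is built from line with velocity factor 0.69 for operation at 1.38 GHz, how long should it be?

Z_qwt ≈ 194 Ω; length ≈ 3.75 cm

Z_qwt = √(Z_0·R_L) = √(100 × 375) = √37500
λ = 0.69·c/f = 0.15 m, so l = λ/4 = 0.0375 m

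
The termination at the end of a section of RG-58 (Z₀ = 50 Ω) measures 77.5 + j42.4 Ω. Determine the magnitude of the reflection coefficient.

|Γ| ≈ 0.376

Γ = (Z_L − Z_0)/(Z_L + Z_0) = (27.5 + j42.4)/(127.5 + j42.4)
|Γ| = 50.5/134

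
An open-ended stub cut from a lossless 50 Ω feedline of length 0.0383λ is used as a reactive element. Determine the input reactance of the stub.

βl = 2π × 0.0383 = 13.8°
tan(βl) = 0.245
For an open-ended stub, Z_in = −jZ_0·cot(βl) = −jZ_0/tan(βl)

X_in ≈ -204 Ω (capacitive)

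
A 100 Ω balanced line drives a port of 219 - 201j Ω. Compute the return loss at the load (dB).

RL ≈ 4.16 dB

Γ = (119 − j201)/(319 − j201), |Γ| = 0.62
RL = −20·log₁₀|Γ| = −20·log₁₀(0.62)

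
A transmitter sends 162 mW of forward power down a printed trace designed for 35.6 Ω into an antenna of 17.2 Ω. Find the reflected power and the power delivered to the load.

P_reflected ≈ 19.7 mW; P_delivered ≈ 142 mW

Γ = (17.2 − 35.6)/(17.2 + 35.6) = -0.348
|Γ|² = 0.121
P_refl = |Γ|²·P_inc = 19.7 mW, P_del = (1 − |Γ|²)·P_inc = 142 mW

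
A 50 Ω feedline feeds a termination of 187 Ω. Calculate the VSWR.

VSWR ≈ 3.74

For a purely resistive load, VSWR = R_L/Z_0 or Z_0/R_L (whichever > 1) = 187/50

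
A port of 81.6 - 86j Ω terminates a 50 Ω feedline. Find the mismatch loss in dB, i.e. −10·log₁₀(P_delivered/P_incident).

mismatch loss ≈ 1.8 dB

Γ = (31.6 − j86)/(131.6 − j86), |Γ| = 0.583
|Γ|² = 0.34, so P_del/P_inc = 1 − |Γ|² = 0.66
ML = −10·log₁₀(1 − |Γ|²)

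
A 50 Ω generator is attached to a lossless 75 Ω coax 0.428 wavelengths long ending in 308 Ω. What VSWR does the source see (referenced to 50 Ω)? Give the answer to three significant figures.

βl = 2π × 0.428 = 154°
tan(βl) = -0.486
Z_in = Z_0·(Z_L + jZ_0·tanβl)/(Z_0 + jZ_L·tanβl) = 76.4 + j116 Ω
Γ_s = (Z_in − Z_s)/(Z_in + Z_s) = (26.4 + j116)/(126 + j116), |Γ_s| = 0.694
VSWR = (1 + |Γ_s|)/(1 − |Γ_s|)

VSWR ≈ 5.53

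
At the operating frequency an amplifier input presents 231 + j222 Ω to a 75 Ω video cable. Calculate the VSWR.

VSWR ≈ 6.09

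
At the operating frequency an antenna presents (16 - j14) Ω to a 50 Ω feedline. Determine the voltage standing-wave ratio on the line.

VSWR ≈ 3.4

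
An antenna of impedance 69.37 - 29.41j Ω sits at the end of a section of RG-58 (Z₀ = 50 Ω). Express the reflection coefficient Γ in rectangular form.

Γ = (Z_L − Z_0)/(Z_L + Z_0) = (19.37 − j29.41)/(119.4 − j29.41)

Γ ≈ 0.21 − j0.195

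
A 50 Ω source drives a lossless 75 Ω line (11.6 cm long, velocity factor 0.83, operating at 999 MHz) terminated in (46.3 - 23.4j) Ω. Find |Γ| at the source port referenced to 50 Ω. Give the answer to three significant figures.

|Γ| ≈ 0.319

λ = v/f = 0.83·c / 999 MHz = 0.249 m
βl = 2π·l/λ = 2π × 0.465 = 168°
tan(βl) = -0.221
Z_in = Z_0·(Z_L + jZ_0·tanβl)/(Z_0 + jZ_L·tanβl) = 54.8 − j34.9 Ω
Γ_s = (Z_in − Z_s)/(Z_in + Z_s) = (4.84 − j34.9)/(105 − j34.9), |Γ_s| = 0.319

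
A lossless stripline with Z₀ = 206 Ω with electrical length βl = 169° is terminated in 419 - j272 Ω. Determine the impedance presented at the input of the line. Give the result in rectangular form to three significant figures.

tan(βl) = tan(169°) = -0.194
Z_in = Z_0·(Z_L + jZ_0·tanβl)/(Z_0 + jZ_L·tanβl)
     = 206·(419 − j312)/(153 − j81.4)

Z_in ≈ 613 − j93.5 Ω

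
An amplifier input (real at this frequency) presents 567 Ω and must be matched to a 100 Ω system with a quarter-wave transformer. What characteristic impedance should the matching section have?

Z_qwt ≈ 238 Ω

Z_qwt = √(Z_0·R_L) = √(100 × 567) = √56700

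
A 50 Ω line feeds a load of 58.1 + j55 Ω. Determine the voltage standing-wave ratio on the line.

VSWR ≈ 2.69

Γ = (Z_L − Z_0)/(Z_L + Z_0) = (8.1 + j55)/(108.1 + j55)
|Γ| = 55.6/121 = 0.458
VSWR = (1 + |Γ|)/(1 − |Γ|) = 1.46/0.542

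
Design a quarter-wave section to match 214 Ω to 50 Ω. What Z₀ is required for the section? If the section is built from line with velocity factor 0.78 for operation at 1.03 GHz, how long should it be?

Z_qwt = √(Z_0·R_L) = √(50 × 214) = √10700
λ = 0.78·c/f = 0.227 m, so l = λ/4 = 0.0568 m

Z_qwt ≈ 103 Ω; length ≈ 5.68 cm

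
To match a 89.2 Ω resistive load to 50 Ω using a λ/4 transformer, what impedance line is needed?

Z_qwt = √(Z_0·R_L) = √(50 × 89.2) = √4460

Z_qwt ≈ 66.8 Ω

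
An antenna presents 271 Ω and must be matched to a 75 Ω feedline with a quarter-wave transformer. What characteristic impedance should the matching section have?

Z_qwt ≈ 143 Ω

Z_qwt = √(Z_0·R_L) = √(75 × 271) = √20320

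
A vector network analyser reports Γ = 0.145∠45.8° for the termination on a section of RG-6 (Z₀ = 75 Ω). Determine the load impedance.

Z_L ≈ 89.7 + j19 Ω

Z_L = Z_0·(1 + Γ)/(1 − Γ) = 75·(1.1 + j0.104)/(0.899 − j0.104)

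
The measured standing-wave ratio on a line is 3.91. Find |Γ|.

|Γ| = (S − 1)/(S + 1) = (3.91 − 1)/(3.91 + 1) = 2.91/4.91

|Γ| ≈ 0.593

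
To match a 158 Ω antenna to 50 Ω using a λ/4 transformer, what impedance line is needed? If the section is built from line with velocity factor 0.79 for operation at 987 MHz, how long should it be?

Z_qwt ≈ 88.9 Ω; length ≈ 6 cm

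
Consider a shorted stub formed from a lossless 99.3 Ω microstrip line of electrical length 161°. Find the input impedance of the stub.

tan(βl) = -0.344
For a shorted stub, Z_in = jZ_0·tan(βl)

Z_in ≈ −j34.2 Ω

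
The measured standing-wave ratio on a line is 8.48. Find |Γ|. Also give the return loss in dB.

|Γ| = (S − 1)/(S + 1) = (8.48 − 1)/(8.48 + 1) = 7.48/9.48
RL = −20·log₁₀|Γ| = −20·log₁₀(0.789)

|Γ| ≈ 0.789; return loss ≈ 2.06 dB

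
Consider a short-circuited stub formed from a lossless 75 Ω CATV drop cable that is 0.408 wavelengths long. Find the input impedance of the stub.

βl = 2π × 0.408 = 147°
tan(βl) = -0.652
For a short-circuited stub, Z_in = jZ_0·tan(βl)

Z_in ≈ −j48.9 Ω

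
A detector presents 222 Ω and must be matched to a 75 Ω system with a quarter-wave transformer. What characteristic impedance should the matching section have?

Z_qwt ≈ 129 Ω

Z_qwt = √(Z_0·R_L) = √(75 × 222) = √16650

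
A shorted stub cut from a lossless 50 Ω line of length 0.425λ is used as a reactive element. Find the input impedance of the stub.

βl = 2π × 0.425 = 153°
tan(βl) = -0.51
For a shorted stub, Z_in = jZ_0·tan(βl)

Z_in ≈ −j25.5 Ω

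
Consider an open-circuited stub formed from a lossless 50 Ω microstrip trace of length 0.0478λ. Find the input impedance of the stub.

βl = 2π × 0.0478 = 17.2°
tan(βl) = 0.31
For an open-circuited stub, Z_in = −jZ_0·cot(βl) = −jZ_0/tan(βl)

Z_in ≈ −j161 Ω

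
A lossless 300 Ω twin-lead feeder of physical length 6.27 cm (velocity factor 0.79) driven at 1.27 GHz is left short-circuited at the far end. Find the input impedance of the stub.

Z_in ≈ −j500 Ω

λ = v/f = 0.79·c / 1.27 GHz = 0.187 m
βl = 2π·l/λ = 2π × 0.336 = 121°
tan(βl) = -1.67
For a short-circuited stub, Z_in = jZ_0·tan(βl)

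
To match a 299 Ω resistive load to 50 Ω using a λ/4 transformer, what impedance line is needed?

Z_qwt ≈ 122 Ω

Z_qwt = √(Z_0·R_L) = √(50 × 299) = √14950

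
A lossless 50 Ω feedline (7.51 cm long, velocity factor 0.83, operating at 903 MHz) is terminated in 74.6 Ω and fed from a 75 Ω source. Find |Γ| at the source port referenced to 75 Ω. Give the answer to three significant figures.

λ = v/f = 0.83·c / 903 MHz = 0.276 m
βl = 2π·l/λ = 2π × 0.272 = 98°
tan(βl) = -7.07
Z_in = Z_0·(Z_L + jZ_0·tanβl)/(Z_0 + jZ_L·tanβl) = 33.9 + j3.86 Ω
Γ_s = (Z_in − Z_s)/(Z_in + Z_s) = (-41.1 + j3.86)/(109 + j3.86), |Γ_s| = 0.379

|Γ| ≈ 0.379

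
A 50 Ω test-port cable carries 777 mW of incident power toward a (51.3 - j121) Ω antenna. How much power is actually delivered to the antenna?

P_delivered ≈ 320 mW

|Γ| = |(1.3 − j121)/(101.3 − j121)| = 0.767
|Γ|² = 0.588
P_refl = |Γ|²·P_inc = 457 mW, P_del = (1 − |Γ|²)·P_inc = 320 mW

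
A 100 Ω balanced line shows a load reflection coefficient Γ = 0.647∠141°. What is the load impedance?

Z_L ≈ 24 + j33.6 Ω

Z_L = Z_0·(1 + Γ)/(1 − Γ) = 100·(0.497 + j0.407)/(1.5 − j0.407)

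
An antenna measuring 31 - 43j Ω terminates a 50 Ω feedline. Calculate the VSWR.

Γ = (Z_L − Z_0)/(Z_L + Z_0) = (-19 − j43)/(81 − j43)
|Γ| = 47/91.7 = 0.513
VSWR = (1 + |Γ|)/(1 − |Γ|) = 1.51/0.487

VSWR ≈ 3.1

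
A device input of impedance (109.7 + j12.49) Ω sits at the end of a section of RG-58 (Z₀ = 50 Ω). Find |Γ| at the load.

|Γ| ≈ 0.381

Γ = (Z_L − Z_0)/(Z_L + Z_0) = (59.7 + j12.49)/(159.7 + j12.49)
|Γ| = 61/160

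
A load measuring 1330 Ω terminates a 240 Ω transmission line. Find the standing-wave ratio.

VSWR ≈ 5.54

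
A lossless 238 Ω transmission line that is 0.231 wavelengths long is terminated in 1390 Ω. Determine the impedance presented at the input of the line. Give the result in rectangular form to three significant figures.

βl = 2π × 0.231 = 83.2°
tan(βl) = tan(83.2°) = 8.34
Z_in = Z_0·(Z_L + jZ_0·tanβl)/(Z_0 + jZ_L·tanβl)
     = 238·(1390 + j1980)/(238 + j11600)

Z_in ≈ 41.3 − j27.7 Ω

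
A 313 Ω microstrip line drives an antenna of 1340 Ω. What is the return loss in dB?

RL ≈ 4.13 dB

Γ = (1340 − 313)/(1340 + 313) = 0.621
RL = −20·log₁₀|Γ| = −20·log₁₀(0.621)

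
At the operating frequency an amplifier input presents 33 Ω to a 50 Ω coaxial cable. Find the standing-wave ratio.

VSWR ≈ 1.52

For a purely resistive load, VSWR = R_L/Z_0 or Z_0/R_L (whichever > 1) = 50/33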